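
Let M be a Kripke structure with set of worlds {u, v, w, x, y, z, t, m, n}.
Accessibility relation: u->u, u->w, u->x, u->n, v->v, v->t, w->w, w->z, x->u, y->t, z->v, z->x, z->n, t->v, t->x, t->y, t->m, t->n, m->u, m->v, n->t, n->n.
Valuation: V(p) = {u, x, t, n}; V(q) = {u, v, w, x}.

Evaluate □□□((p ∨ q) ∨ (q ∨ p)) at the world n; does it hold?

No

At n: □□□((p ∨ q) ∨ (q ∨ p)) requires □□((p ∨ q) ∨ (q ∨ p)) at every successor {t, n}.
  □□((p ∨ q) ∨ (q ∨ p)) fails at n, so □□□((p ∨ q) ∨ (q ∨ p)) is false at n.
    At n: □□((p ∨ q) ∨ (q ∨ p)) requires □((p ∨ q) ∨ (q ∨ p)) at every successor {t, n}.
      □((p ∨ q) ∨ (q ∨ p)) fails at t, so □□((p ∨ q) ∨ (q ∨ p)) is false at n.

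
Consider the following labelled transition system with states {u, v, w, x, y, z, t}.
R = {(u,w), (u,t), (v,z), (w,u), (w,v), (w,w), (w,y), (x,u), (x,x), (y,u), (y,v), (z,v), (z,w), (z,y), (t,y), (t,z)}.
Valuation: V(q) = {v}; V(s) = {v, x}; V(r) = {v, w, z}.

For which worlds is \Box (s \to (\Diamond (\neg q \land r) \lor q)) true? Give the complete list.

u, v, w, y, z, t

Let φ = \Box (s \to (\Diamond (\neg q \land r) \lor q)). Evaluate φ at each world:
  u (successors {w, t}): φ is true.
  v (successors {z}): φ is true.
  w (successors {u, v, w, y}): φ is true.
  x (successors {u, x}): φ is false.
  y (successors {u, v}): φ is true.
  z (successors {v, w, y}): φ is true.
  t (successors {y, z}): φ is true.
For instance, at t:
  At t: \Box (s \to (\Diamond (\neg q \land r) \lor q)) requires s \to (\Diamond (\neg q \land r) \lor q) at every successor {y, z}.
      At y: s is false, \Diamond (\neg q \land r) \lor q is false, so s \to (\Diamond (\neg q \land r) \lor q) is true.
      At z: s is false, \Diamond (\neg q \land r) \lor q is true, so s \to (\Diamond (\neg q \land r) \lor q) is true.
  So \Box (s \to (\Diamond (\neg q \land r) \lor q)) is true at t.
Satisfying worlds: {u, v, w, y, z, t}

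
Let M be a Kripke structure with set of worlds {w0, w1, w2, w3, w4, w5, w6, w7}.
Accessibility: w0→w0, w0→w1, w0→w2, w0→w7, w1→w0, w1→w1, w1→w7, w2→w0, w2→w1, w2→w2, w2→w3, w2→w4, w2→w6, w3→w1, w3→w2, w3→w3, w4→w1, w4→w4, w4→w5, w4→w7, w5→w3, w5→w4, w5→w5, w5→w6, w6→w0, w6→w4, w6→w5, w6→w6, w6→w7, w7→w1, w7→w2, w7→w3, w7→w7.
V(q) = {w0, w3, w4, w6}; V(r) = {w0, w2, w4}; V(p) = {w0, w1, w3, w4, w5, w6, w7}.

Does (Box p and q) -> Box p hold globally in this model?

Yes

Recall that Box ψ holds at a world iff ψ holds at every accessible world, and Dia ψ holds iff ψ holds at some accessible world.
Let φ = (Box p and q) -> Box p. Evaluate φ at each world:
  w0 (successors {w0, w1, w2, w7}): φ is true.
  w1 (successors {w0, w1, w7}): φ is true.
  w2 (successors {w0, w1, w2, w3, w4, w6}): φ is true.
  w3 (successors {w1, w2, w3}): φ is true.
  w4 (successors {w1, w4, w5, w7}): φ is true.
  w5 (successors {w3, w4, w5, w6}): φ is true.
  w6 (successors {w0, w4, w5, w6, w7}): φ is true.
  w7 (successors {w1, w2, w3, w7}): φ is true.
For instance, at w0:
  At w0: Box p and q is false, Box p is false, so (Box p and q) -> Box p is true.
    At w0: Box p is false, q is true, so Box p and q is false.
      At w0: Box p requires p at every successor {w0, w1, w2, w7}.
        p fails at w2, so Box p is false at w0.
    At w0: Box p requires p at every successor {w0, w1, w2, w7}.
      p fails at w2, so Box p is false at w0.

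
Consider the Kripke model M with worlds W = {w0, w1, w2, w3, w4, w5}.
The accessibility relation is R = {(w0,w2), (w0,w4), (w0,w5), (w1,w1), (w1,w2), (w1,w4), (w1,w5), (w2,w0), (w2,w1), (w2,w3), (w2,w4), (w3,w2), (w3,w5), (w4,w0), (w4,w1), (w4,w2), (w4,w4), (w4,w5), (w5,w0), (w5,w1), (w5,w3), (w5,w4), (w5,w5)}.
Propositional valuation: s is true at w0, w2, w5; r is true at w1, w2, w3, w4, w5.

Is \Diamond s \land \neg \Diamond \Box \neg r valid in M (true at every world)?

Recall that \Box ψ holds at a world iff ψ holds at every accessible world, and \Diamond ψ holds iff ψ holds at some accessible world.
Let φ = \Diamond s \land \neg \Diamond \Box \neg r. Evaluate φ at each world:
  w0 (successors {w2, w4, w5}): φ is true.
  w1 (successors {w1, w2, w4, w5}): φ is true.
  w2 (successors {w0, w1, w3, w4}): φ is true.
  w3 (successors {w2, w5}): φ is true.
  w4 (successors {w0, w1, w2, w4, w5}): φ is true.
  w5 (successors {w0, w1, w3, w4, w5}): φ is true.
For instance, at w5:
  At w5: \Diamond s is true, \neg \Diamond \Box \neg r is true, so \Diamond s \land \neg \Diamond \Box \neg r is true.
    At w5: \Diamond s requires s at some successor in {w0, w1, w3, w4, w5}.
      s holds at w0, so \Diamond s is true at w5.
    At w5: \Diamond \Box \neg r is false, so \neg \Diamond \Box \neg r is true.
      At w5: \Diamond \Box \neg r requires \Box \neg r at some successor in {w0, w1, w3, w4, w5}.
        At w0: \Box \neg r is false.
        At w1: \Box \neg r is false.
        At w3: \Box \neg r is false.
        At w4: \Box \neg r is false.
        At w5: \Box \neg r is false.
      So \Diamond \Box \neg r is false at w5.

Yes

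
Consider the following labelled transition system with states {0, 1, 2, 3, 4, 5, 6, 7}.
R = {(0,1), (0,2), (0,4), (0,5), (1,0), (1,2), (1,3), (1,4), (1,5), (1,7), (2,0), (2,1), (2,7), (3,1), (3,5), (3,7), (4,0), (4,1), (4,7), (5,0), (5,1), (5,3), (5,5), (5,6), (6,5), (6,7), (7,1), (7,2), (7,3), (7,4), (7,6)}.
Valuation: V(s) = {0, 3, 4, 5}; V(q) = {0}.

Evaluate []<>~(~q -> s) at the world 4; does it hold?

At 4: []<>~(~q -> s) requires <>~(~q -> s) at every successor {0, 1, 7}.
    At 0: <>~(~q -> s) requires ~(~q -> s) at some successor in {1, 2, 4, 5}.
      ~(~q -> s) holds at 1, so <>~(~q -> s) is true at 0.
    At 1: <>~(~q -> s) requires ~(~q -> s) at some successor in {0, 2, 3, 4, 5, 7}.
      ~(~q -> s) holds at 2, so <>~(~q -> s) is true at 1.
    At 7: <>~(~q -> s) requires ~(~q -> s) at some successor in {1, 2, 3, 4, 6}.
      ~(~q -> s) holds at 1, so <>~(~q -> s) is true at 7.
So []<>~(~q -> s) is true at 4.

Yes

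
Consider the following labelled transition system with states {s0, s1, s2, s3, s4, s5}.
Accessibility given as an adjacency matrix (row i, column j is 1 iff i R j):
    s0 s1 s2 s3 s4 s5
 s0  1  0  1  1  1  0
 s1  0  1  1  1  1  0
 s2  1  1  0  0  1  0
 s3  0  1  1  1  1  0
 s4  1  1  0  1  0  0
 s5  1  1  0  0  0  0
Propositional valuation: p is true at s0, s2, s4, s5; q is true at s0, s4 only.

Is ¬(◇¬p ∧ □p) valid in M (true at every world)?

Let φ = ¬(◇¬p ∧ □p). Evaluate φ at each world:
  s0 (successors {s0, s2, s3, s4}): φ is true.
  s1 (successors {s1, s2, s3, s4}): φ is true.
  s2 (successors {s0, s1, s4}): φ is true.
  s3 (successors {s1, s2, s3, s4}): φ is true.
  s4 (successors {s0, s1, s3}): φ is true.
  s5 (successors {s0, s1}): φ is true.
For instance, at s5:
  At s5: ◇¬p ∧ □p is false, so ¬(◇¬p ∧ □p) is true.
    At s5: ◇¬p is true, □p is false, so ◇¬p ∧ □p is false.
      At s5: ◇¬p requires ¬p at some successor in {s0, s1}.
        ¬p holds at s1, so ◇¬p is true at s5.
      At s5: □p requires p at every successor {s0, s1}.
        p fails at s1, so □p is false at s5.

Yes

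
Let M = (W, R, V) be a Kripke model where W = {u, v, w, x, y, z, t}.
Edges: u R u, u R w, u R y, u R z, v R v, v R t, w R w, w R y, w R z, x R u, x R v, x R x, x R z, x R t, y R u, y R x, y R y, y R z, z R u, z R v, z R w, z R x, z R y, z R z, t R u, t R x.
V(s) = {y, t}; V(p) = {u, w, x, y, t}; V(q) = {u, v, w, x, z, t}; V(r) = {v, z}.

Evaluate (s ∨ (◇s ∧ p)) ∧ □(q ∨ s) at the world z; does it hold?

At z: s ∨ (◇s ∧ p) is false, □(q ∨ s) is true, so (s ∨ (◇s ∧ p)) ∧ □(q ∨ s) is false.
  At z: s is false, ◇s ∧ p is false, so s ∨ (◇s ∧ p) is false.
    At z: ◇s is true, p is false, so ◇s ∧ p is false.
      At z: ◇s requires s at some successor in {u, v, w, x, y, z}.
        s holds at y, so ◇s is true at z.
  At z: □(q ∨ s) requires q ∨ s at every successor {u, v, w, x, y, z}.
    At u: q ∨ s is true.
    At v: q ∨ s is true.
    At w: q ∨ s is true.
    At x: q ∨ s is true.
    At y: q ∨ s is true.
    At z: q ∨ s is true.
  So □(q ∨ s) is true at z.

No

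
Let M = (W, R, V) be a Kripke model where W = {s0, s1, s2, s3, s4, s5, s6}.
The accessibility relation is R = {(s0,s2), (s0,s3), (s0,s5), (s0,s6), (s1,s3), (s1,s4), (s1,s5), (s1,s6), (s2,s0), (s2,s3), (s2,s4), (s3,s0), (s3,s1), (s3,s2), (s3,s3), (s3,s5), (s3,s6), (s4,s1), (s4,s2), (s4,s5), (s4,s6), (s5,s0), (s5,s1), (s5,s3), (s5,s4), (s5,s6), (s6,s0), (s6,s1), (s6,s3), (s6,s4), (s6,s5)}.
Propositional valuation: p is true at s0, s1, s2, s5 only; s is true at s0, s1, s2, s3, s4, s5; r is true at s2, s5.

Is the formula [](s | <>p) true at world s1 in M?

Yes

Recall that []ψ holds at a world iff ψ holds at every accessible world, and <>ψ holds iff ψ holds at some accessible world.
At s1: [](s | <>p) requires s | <>p at every successor {s3, s4, s5, s6}.
  At s3: s | <>p is true.
  At s4: s | <>p is true.
  At s5: s | <>p is true.
  At s6: s | <>p is true.
So [](s | <>p) is true at s1.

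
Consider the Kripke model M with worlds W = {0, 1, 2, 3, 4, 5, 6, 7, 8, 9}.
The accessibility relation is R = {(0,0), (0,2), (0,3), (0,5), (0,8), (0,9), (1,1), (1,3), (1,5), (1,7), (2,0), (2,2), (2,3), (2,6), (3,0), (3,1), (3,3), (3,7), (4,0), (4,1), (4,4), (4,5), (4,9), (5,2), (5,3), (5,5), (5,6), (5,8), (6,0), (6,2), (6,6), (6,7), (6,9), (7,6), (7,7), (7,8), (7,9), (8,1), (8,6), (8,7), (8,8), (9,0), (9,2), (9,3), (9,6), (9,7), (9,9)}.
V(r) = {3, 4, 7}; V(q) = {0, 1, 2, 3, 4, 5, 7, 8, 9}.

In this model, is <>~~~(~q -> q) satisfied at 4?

No

Recall that <>ψ holds at a world iff ψ holds at some accessible world.
At 4: <>~~~(~q -> q) requires ~~~(~q -> q) at some successor in {0, 1, 4, 5, 9}.
  At 0: ~~~(~q -> q) is false.
  At 1: ~~~(~q -> q) is false.
  At 4: ~~~(~q -> q) is false.
  At 5: ~~~(~q -> q) is false.
  At 9: ~~~(~q -> q) is false.
So <>~~~(~q -> q) is false at 4.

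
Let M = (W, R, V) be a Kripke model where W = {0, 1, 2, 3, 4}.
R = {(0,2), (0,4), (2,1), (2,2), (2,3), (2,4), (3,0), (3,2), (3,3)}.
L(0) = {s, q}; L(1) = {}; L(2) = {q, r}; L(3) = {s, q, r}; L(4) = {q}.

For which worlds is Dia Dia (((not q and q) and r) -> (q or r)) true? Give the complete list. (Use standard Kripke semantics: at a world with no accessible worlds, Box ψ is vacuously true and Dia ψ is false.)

Let φ = Dia Dia (((not q and q) and r) -> (q or r)). Evaluate φ at each world:
  0 (successors {2, 4}): φ is true.
  1 (successors ∅): φ is false.
  2 (successors {1, 2, 3, 4}): φ is true.
  3 (successors {0, 2, 3}): φ is true.
  4 (successors ∅): φ is false.
For instance, at 3:
  At 3: Dia Dia (((not q and q) and r) -> (q or r)) requires Dia (((not q and q) and r) -> (q or r)) at some successor in {0, 2, 3}.
    Dia (((not q and q) and r) -> (q or r)) holds at 0, so Dia Dia (((not q and q) and r) -> (q or r)) is true at 3.
      At 0: Dia (((not q and q) and r) -> (q or r)) requires ((not q and q) and r) -> (q or r) at some successor in {2, 4}.
        ((not q and q) and r) -> (q or r) holds at 2, so Dia (((not q and q) and r) -> (q or r)) is true at 0.
Satisfying worlds: {0, 2, 3}

0, 2, 3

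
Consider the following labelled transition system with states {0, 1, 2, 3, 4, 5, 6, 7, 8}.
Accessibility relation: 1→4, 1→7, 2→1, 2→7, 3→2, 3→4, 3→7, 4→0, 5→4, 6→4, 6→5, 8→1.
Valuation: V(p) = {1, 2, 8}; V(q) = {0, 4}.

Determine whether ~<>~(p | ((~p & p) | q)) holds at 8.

Yes

At 8: <>~(p | ((~p & p) | q)) is false, so ~<>~(p | ((~p & p) | q)) is true.
  At 8: <>~(p | ((~p & p) | q)) requires ~(p | ((~p & p) | q)) at some successor in {1}.
    At 1: ~(p | ((~p & p) | q)) is false.
  So <>~(p | ((~p & p) | q)) is false at 8.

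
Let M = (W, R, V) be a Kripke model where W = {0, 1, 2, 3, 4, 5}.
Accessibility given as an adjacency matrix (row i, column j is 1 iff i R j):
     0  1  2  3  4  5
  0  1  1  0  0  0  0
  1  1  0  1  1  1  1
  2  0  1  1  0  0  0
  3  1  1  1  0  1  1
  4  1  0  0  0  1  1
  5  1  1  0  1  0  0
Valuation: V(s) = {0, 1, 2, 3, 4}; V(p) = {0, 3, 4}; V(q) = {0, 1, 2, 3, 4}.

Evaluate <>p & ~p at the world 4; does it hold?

At 4: <>p is true, ~p is false, so <>p & ~p is false.
  At 4: <>p requires p at some successor in {0, 4, 5}.
    p holds at 0, so <>p is true at 4.

No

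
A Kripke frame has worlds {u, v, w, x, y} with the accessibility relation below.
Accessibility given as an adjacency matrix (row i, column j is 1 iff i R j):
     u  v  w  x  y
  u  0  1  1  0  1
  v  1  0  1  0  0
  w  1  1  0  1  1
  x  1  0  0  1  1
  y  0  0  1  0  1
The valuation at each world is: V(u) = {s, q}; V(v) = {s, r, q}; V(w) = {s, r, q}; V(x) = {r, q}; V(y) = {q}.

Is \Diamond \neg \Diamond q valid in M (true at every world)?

No

Let φ = \Diamond \neg \Diamond q. Evaluate φ at each world:
  u (successors {v, w, y}): φ is false.
  v (successors {u, w}): φ is false.
  w (successors {u, v, x, y}): φ is false.
  x (successors {u, x, y}): φ is false.
  y (successors {w, y}): φ is false.
Detail at u (counterexample):
  At u: \Diamond \neg \Diamond q requires \neg \Diamond q at some successor in {v, w, y}.
    At v: \neg \Diamond q is false.
    At w: \neg \Diamond q is false.
    At y: \neg \Diamond q is false.
  So \Diamond \neg \Diamond q is false at u.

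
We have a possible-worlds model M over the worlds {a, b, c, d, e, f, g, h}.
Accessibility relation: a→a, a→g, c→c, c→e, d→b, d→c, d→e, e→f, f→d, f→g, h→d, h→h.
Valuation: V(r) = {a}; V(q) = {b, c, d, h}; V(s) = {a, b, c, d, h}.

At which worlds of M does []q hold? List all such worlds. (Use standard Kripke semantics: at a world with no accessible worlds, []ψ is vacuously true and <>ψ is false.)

Let φ = []q. Evaluate φ at each world:
  a (successors {a, g}): φ is false.
  b (successors ∅): φ is true.
  c (successors {c, e}): φ is false.
  d (successors {b, c, e}): φ is false.
  e (successors {f}): φ is false.
  f (successors {d, g}): φ is false.
  g (successors ∅): φ is true.
  h (successors {d, h}): φ is true.
For instance, at h:
  At h: []q requires q at every successor {d, h}.
    At d: q is true.
    At h: q is true.
  So []q is true at h.
Satisfying worlds: {b, g, h}

b, g, h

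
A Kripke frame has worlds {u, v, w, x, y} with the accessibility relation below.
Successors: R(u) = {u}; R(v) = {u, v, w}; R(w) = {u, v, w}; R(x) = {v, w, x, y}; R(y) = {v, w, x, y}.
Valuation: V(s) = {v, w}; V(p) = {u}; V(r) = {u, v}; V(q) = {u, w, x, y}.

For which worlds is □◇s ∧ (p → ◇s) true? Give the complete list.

x, y

Recall that □ψ holds at a world iff ψ holds at every accessible world, and ◇ψ holds iff ψ holds at some accessible world.
Let φ = □◇s ∧ (p → ◇s). Evaluate φ at each world:
  u (successors {u}): φ is false.
  v (successors {u, v, w}): φ is false.
  w (successors {u, v, w}): φ is false.
  x (successors {v, w, x, y}): φ is true.
  y (successors {v, w, x, y}): φ is true.
For instance, at x:
  At x: □◇s is true, p → ◇s is true, so □◇s ∧ (p → ◇s) is true.
    At x: □◇s requires ◇s at every successor {v, w, x, y}.
      At v: ◇s is true.
      At w: ◇s is true.
      At x: ◇s is true.
      At y: ◇s is true.
    So □◇s is true at x.
    At x: p is false, ◇s is true, so p → ◇s is true.
      At x: ◇s requires s at some successor in {v, w, x, y}.
        s holds at v, so ◇s is true at x.
Satisfying worlds: {x, y}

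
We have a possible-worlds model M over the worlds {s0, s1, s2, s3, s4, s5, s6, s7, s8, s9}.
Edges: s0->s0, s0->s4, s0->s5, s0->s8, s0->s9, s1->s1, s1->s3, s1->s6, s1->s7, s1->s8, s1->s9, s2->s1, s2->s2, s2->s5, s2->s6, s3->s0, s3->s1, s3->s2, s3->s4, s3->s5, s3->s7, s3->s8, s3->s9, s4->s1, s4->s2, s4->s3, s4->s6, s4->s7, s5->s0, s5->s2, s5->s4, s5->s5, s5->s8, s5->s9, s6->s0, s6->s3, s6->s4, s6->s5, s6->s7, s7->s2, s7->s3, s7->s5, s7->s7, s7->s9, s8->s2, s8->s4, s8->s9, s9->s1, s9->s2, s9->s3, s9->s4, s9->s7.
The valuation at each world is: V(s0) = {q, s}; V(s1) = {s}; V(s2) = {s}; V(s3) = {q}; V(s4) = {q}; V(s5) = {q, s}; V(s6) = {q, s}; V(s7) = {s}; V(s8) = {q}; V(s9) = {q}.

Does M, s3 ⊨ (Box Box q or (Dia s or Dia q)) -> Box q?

No

At s3: Box Box q or (Dia s or Dia q) is true, Box q is false, so (Box Box q or (Dia s or Dia q)) -> Box q is false.
  At s3: Box Box q is false, Dia s or Dia q is true, so Box Box q or (Dia s or Dia q) is true.
    At s3: Box Box q requires Box q at every successor {s0, s1, s2, s4, s5, s7, s8, s9}.
      Box q fails at s1, so Box Box q is false at s3.
    At s3: Dia s is true, Dia q is true, so Dia s or Dia q is true.
      At s3: Dia s requires s at some successor in {s0, s1, s2, s4, s5, s7, s8, s9}.
        s holds at s0, so Dia s is true at s3.
      At s3: Dia q requires q at some successor in {s0, s1, s2, s4, s5, s7, s8, s9}.
        q holds at s0, so Dia q is true at s3.
  At s3: Box q requires q at every successor {s0, s1, s2, s4, s5, s7, s8, s9}.
    q fails at s1, so Box q is false at s3.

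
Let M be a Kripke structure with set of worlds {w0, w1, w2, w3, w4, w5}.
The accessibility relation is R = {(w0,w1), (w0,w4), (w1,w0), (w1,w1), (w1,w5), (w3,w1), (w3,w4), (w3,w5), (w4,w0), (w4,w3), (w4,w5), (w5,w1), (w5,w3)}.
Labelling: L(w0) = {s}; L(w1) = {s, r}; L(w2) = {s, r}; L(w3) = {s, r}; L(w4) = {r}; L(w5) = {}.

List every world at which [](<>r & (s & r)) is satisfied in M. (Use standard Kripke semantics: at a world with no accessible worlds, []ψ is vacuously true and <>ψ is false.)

w2, w5

Let φ = [](<>r & (s & r)). Evaluate φ at each world:
  w0 (successors {w1, w4}): φ is false.
  w1 (successors {w0, w1, w5}): φ is false.
  w2 (successors ∅): φ is true.
  w3 (successors {w1, w4, w5}): φ is false.
  w4 (successors {w0, w3, w5}): φ is false.
  w5 (successors {w1, w3}): φ is true.
For instance, at w0:
  At w0: [](<>r & (s & r)) requires <>r & (s & r) at every successor {w1, w4}.
    <>r & (s & r) fails at w4, so [](<>r & (s & r)) is false at w0.
      At w4: <>r is true, s & r is false, so <>r & (s & r) is false.
Satisfying worlds: {w2, w5}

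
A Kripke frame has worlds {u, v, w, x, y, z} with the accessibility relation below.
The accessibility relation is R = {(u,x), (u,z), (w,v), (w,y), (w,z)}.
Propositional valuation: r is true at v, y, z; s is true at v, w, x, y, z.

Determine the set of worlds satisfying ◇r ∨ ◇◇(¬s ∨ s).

u, w

Let φ = ◇r ∨ ◇◇(¬s ∨ s). Evaluate φ at each world:
  u (successors {x, z}): φ is true.
  v (successors ∅): φ is false.
  w (successors {v, y, z}): φ is true.
  x (successors ∅): φ is false.
  y (successors ∅): φ is false.
  z (successors ∅): φ is false.
For instance, at w:
  At w: ◇r is true, ◇◇(¬s ∨ s) is false, so ◇r ∨ ◇◇(¬s ∨ s) is true.
    At w: ◇r requires r at some successor in {v, y, z}.
      r holds at v, so ◇r is true at w.
    At w: ◇◇(¬s ∨ s) requires ◇(¬s ∨ s) at some successor in {v, y, z}.
      At v: ◇(¬s ∨ s) is false.
      At y: ◇(¬s ∨ s) is false.
      At z: ◇(¬s ∨ s) is false.
    So ◇◇(¬s ∨ s) is false at w.
Satisfying worlds: {u, w}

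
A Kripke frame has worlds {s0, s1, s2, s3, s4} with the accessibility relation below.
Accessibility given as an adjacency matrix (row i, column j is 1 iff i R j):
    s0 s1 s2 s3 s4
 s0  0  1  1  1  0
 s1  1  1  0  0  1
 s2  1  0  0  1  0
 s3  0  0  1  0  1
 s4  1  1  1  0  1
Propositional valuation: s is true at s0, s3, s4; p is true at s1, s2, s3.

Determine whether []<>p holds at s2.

At s2: []<>p requires <>p at every successor {s0, s3}.
    At s0: <>p requires p at some successor in {s1, s2, s3}.
      p holds at s1, so <>p is true at s0.
    At s3: <>p requires p at some successor in {s2, s4}.
      p holds at s2, so <>p is true at s3.
So []<>p is true at s2.

Yes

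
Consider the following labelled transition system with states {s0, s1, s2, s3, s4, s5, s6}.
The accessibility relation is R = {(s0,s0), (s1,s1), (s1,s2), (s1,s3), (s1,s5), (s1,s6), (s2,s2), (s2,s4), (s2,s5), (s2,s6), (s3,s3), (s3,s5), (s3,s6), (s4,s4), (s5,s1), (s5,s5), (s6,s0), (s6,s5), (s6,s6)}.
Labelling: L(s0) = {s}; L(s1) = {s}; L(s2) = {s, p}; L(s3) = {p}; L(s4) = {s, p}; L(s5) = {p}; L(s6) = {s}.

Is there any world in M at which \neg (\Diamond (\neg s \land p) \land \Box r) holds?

Let φ = \neg (\Diamond (\neg s \land p) \land \Box r). Evaluate φ at each world:
  s0 (successors {s0}): φ is true.
  s1 (successors {s1, s2, s3, s5, s6}): φ is true.
  s2 (successors {s2, s4, s5, s6}): φ is true.
  s3 (successors {s3, s5, s6}): φ is true.
  s4 (successors {s4}): φ is true.
  s5 (successors {s1, s5}): φ is true.
  s6 (successors {s0, s5, s6}): φ is true.
Detail at s0 (witness):
  At s0: \Diamond (\neg s \land p) \land \Box r is false, so \neg (\Diamond (\neg s \land p) \land \Box r) is true.
    At s0: \Diamond (\neg s \land p) is false, \Box r is false, so \Diamond (\neg s \land p) \land \Box r is false.
      At s0: \Diamond (\neg s \land p) requires \neg s \land p at some successor in {s0}.
        At s0: \neg s \land p is false.
      So \Diamond (\neg s \land p) is false at s0.
      At s0: \Box r requires r at every successor {s0}.
        r fails at s0, so \Box r is false at s0.

Yes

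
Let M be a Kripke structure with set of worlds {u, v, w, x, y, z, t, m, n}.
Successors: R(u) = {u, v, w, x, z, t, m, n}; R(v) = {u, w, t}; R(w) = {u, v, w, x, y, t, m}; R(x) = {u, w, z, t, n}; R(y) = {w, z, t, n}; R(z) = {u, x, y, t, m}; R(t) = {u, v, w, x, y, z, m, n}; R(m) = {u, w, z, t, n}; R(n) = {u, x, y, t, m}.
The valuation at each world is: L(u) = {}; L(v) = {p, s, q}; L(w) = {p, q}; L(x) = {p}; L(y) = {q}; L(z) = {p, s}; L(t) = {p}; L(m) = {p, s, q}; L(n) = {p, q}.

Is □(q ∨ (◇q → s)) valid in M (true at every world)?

No

Recall that □ψ holds at a world iff ψ holds at every accessible world, and ◇ψ holds iff ψ holds at some accessible world.
Let φ = □(q ∨ (◇q → s)). Evaluate φ at each world:
  u (successors {u, v, w, x, z, t, m, n}): φ is false.
  v (successors {u, w, t}): φ is false.
  w (successors {u, v, w, x, y, t, m}): φ is false.
  x (successors {u, w, z, t, n}): φ is false.
  y (successors {w, z, t, n}): φ is false.
  z (successors {u, x, y, t, m}): φ is false.
  t (successors {u, v, w, x, y, z, m, n}): φ is false.
  m (successors {u, w, z, t, n}): φ is false.
  n (successors {u, x, y, t, m}): φ is false.
Detail at u (counterexample):
  At u: □(q ∨ (◇q → s)) requires q ∨ (◇q → s) at every successor {u, v, w, x, z, t, m, n}.
    q ∨ (◇q → s) fails at u, so □(q ∨ (◇q → s)) is false at u.
      At u: q is false, ◇q → s is false, so q ∨ (◇q → s) is false.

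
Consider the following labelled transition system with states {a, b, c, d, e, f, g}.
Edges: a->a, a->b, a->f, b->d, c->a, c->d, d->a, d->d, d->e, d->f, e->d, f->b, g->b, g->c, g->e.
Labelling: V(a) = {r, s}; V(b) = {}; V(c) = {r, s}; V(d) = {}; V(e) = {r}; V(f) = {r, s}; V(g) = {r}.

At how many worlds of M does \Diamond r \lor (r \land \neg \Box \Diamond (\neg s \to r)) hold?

5

Let φ = \Diamond r \lor (r \land \neg \Box \Diamond (\neg s \to r)). Evaluate φ at each world:
  a (successors {a, b, f}): φ is true.
  b (successors {d}): φ is false.
  c (successors {a, d}): φ is true.
  d (successors {a, d, e, f}): φ is true.
  e (successors {d}): φ is false.
  f (successors {b}): φ is true.
  g (successors {b, c, e}): φ is true.
For instance, at e:
  At e: \Diamond r is false, r \land \neg \Box \Diamond (\neg s \to r) is false, so \Diamond r \lor (r \land \neg \Box \Diamond (\neg s \to r)) is false.
    At e: \Diamond r requires r at some successor in {d}.
      At d: r is false.
    So \Diamond r is false at e.
    At e: r is true, \neg \Box \Diamond (\neg s \to r) is false, so r \land \neg \Box \Diamond (\neg s \to r) is false.
      At e: \Box \Diamond (\neg s \to r) is true, so \neg \Box \Diamond (\neg s \to r) is false.
Satisfying worlds: {a, c, d, f, g}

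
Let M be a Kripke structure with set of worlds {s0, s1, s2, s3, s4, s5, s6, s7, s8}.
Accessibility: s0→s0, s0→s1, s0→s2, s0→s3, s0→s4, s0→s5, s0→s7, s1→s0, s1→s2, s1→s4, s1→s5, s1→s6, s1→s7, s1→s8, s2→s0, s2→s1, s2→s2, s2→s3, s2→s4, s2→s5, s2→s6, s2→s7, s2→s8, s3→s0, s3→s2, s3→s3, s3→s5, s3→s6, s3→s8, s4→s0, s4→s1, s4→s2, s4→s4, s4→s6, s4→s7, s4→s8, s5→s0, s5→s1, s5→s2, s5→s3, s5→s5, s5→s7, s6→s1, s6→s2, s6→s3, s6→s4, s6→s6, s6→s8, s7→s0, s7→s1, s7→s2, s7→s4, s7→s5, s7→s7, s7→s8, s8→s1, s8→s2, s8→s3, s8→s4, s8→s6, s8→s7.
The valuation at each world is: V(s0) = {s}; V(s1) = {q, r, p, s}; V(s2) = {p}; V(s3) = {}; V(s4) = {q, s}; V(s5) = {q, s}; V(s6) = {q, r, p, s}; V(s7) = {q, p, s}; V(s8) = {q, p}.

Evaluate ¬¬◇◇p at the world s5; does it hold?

Yes

Recall that ◇ψ holds at a world iff ψ holds at some accessible world.
At s5: ¬◇◇p is false, so ¬¬◇◇p is true.
  At s5: ◇◇p is true, so ¬◇◇p is false.
    At s5: ◇◇p requires ◇p at some successor in {s0, s1, s2, s3, s5, s7}.
      ◇p holds at s0, so ◇◇p is true at s5.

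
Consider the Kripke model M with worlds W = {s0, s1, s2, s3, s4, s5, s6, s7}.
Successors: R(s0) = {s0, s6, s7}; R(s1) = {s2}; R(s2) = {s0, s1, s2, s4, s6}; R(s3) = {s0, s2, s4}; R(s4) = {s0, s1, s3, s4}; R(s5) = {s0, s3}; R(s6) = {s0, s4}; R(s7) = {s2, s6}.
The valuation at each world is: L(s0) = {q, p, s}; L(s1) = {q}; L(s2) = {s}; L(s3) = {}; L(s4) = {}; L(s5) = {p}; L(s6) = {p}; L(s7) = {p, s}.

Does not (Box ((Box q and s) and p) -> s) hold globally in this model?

Recall that Box ψ holds at a world iff ψ holds at every accessible world, and Dia ψ holds iff ψ holds at some accessible world.
Let φ = not (Box ((Box q and s) and p) -> s). Evaluate φ at each world:
  s0 (successors {s0, s6, s7}): φ is false.
  s1 (successors {s2}): φ is false.
  s2 (successors {s0, s1, s2, s4, s6}): φ is false.
  s3 (successors {s0, s2, s4}): φ is false.
  s4 (successors {s0, s1, s3, s4}): φ is false.
  s5 (successors {s0, s3}): φ is false.
  s6 (successors {s0, s4}): φ is false.
  s7 (successors {s2, s6}): φ is false.
Detail at s0 (counterexample):
  At s0: Box ((Box q and s) and p) -> s is true, so not (Box ((Box q and s) and p) -> s) is false.
    At s0: Box ((Box q and s) and p) is false, s is true, so Box ((Box q and s) and p) -> s is true.
      At s0: Box ((Box q and s) and p) requires (Box q and s) and p at every successor {s0, s6, s7}.
        (Box q and s) and p fails at s0, so Box ((Box q and s) and p) is false at s0.

No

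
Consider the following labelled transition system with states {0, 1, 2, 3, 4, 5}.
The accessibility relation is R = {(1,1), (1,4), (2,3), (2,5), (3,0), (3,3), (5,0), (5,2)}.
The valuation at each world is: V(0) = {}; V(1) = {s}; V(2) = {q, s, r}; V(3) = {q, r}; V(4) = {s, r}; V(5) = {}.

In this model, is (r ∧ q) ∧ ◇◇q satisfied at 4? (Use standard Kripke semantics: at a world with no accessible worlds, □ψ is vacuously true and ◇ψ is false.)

No

At 4: r ∧ q is false, ◇◇q is false, so (r ∧ q) ∧ ◇◇q is false.
  At 4: no accessible worlds, so ◇◇q is false.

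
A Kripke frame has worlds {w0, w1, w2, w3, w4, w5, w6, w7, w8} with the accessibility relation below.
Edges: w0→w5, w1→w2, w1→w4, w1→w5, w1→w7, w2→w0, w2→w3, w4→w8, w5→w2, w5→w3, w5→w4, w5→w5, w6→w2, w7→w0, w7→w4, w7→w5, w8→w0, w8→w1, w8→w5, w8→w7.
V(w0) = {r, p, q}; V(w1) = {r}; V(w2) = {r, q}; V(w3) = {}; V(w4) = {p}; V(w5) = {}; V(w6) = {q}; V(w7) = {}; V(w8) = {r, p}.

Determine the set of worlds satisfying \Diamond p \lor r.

w0, w1, w2, w4, w5, w7, w8

Recall that \Diamond ψ holds at a world iff ψ holds at some accessible world.
Let φ = \Diamond p \lor r. Evaluate φ at each world:
  w0 (successors {w5}): φ is true.
  w1 (successors {w2, w4, w5, w7}): φ is true.
  w2 (successors {w0, w3}): φ is true.
  w3 (successors ∅): φ is false.
  w4 (successors {w8}): φ is true.
  w5 (successors {w2, w3, w4, w5}): φ is true.
  w6 (successors {w2}): φ is false.
  w7 (successors {w0, w4, w5}): φ is true.
  w8 (successors {w0, w1, w5, w7}): φ is true.
For instance, at w0:
  At w0: \Diamond p is false, r is true, so \Diamond p \lor r is true.
    At w0: \Diamond p requires p at some successor in {w5}.
      At w5: p is false.
    So \Diamond p is false at w0.
Satisfying worlds: {w0, w1, w2, w4, w5, w7, w8}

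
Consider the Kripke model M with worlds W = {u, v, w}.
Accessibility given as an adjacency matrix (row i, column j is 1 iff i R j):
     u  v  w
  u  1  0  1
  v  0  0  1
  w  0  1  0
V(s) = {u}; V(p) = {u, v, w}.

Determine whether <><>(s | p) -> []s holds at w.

Recall that []ψ holds at a world iff ψ holds at every accessible world, and <>ψ holds iff ψ holds at some accessible world.
At w: <><>(s | p) is true, []s is false, so <><>(s | p) -> []s is false.
  At w: <><>(s | p) requires <>(s | p) at some successor in {v}.
    <>(s | p) holds at v, so <><>(s | p) is true at w.
      At v: <>(s | p) requires s | p at some successor in {w}.
        s | p holds at w, so <>(s | p) is true at v.
  At w: []s requires s at every successor {v}.
    s fails at v, so []s is false at w.

No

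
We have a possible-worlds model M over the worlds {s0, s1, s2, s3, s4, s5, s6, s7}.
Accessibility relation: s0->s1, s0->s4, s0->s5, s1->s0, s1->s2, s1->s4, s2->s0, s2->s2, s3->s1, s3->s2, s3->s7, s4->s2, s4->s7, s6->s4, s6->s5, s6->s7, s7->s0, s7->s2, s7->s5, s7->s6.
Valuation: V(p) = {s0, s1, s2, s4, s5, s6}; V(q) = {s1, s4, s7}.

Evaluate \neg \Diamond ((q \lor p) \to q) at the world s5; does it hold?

Recall that \Diamond ψ holds at a world iff ψ holds at some accessible world.
At s5: \Diamond ((q \lor p) \to q) is false, so \neg \Diamond ((q \lor p) \to q) is true.
  At s5: no accessible worlds, so \Diamond ((q \lor p) \to q) is false.

Yes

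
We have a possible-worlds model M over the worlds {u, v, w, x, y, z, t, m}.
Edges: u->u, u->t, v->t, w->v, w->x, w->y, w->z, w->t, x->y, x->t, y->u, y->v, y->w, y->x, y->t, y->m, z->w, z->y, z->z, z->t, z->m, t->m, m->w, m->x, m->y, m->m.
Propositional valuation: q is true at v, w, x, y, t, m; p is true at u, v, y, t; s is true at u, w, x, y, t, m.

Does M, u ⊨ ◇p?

At u: ◇p requires p at some successor in {u, t}.
  p holds at u, so ◇p is true at u.

Yes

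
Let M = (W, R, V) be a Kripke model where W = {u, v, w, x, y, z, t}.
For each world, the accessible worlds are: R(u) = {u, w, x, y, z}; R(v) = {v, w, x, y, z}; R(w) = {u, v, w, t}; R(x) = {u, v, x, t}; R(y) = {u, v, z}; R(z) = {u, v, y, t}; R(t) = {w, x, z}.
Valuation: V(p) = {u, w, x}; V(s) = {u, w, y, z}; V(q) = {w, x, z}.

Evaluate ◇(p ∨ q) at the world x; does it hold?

Yes

Recall that ◇ψ holds at a world iff ψ holds at some accessible world.
At x: ◇(p ∨ q) requires p ∨ q at some successor in {u, v, x, t}.
  p ∨ q holds at u, so ◇(p ∨ q) is true at x.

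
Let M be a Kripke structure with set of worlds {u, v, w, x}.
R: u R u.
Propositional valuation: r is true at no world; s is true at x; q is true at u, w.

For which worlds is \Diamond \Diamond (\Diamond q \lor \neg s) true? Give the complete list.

u

Recall that \Diamond ψ holds at a world iff ψ holds at some accessible world.
Let φ = \Diamond \Diamond (\Diamond q \lor \neg s). Evaluate φ at each world:
  u (successors {u}): φ is true.
  v (successors ∅): φ is false.
  w (successors ∅): φ is false.
  x (successors ∅): φ is false.
For instance, at u:
  At u: \Diamond \Diamond (\Diamond q \lor \neg s) requires \Diamond (\Diamond q \lor \neg s) at some successor in {u}.
    \Diamond (\Diamond q \lor \neg s) holds at u, so \Diamond \Diamond (\Diamond q \lor \neg s) is true at u.
      At u: \Diamond (\Diamond q \lor \neg s) requires \Diamond q \lor \neg s at some successor in {u}.
        \Diamond q \lor \neg s holds at u, so \Diamond (\Diamond q \lor \neg s) is true at u.
Satisfying worlds: {u}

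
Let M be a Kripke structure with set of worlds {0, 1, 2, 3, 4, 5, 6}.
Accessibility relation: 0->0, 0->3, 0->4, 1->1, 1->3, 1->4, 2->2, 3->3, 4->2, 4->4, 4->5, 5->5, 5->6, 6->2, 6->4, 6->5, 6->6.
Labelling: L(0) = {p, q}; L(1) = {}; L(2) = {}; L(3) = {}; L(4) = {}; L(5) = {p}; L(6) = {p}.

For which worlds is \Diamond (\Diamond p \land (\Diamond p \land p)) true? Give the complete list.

0, 4, 5, 6

Let φ = \Diamond (\Diamond p \land (\Diamond p \land p)). Evaluate φ at each world:
  0 (successors {0, 3, 4}): φ is true.
  1 (successors {1, 3, 4}): φ is false.
  2 (successors {2}): φ is false.
  3 (successors {3}): φ is false.
  4 (successors {2, 4, 5}): φ is true.
  5 (successors {5, 6}): φ is true.
  6 (successors {2, 4, 5, 6}): φ is true.
For instance, at 2:
  At 2: \Diamond (\Diamond p \land (\Diamond p \land p)) requires \Diamond p \land (\Diamond p \land p) at some successor in {2}.
    At 2: \Diamond p \land (\Diamond p \land p) is false.
  So \Diamond (\Diamond p \land (\Diamond p \land p)) is false at 2.
Satisfying worlds: {0, 4, 5, 6}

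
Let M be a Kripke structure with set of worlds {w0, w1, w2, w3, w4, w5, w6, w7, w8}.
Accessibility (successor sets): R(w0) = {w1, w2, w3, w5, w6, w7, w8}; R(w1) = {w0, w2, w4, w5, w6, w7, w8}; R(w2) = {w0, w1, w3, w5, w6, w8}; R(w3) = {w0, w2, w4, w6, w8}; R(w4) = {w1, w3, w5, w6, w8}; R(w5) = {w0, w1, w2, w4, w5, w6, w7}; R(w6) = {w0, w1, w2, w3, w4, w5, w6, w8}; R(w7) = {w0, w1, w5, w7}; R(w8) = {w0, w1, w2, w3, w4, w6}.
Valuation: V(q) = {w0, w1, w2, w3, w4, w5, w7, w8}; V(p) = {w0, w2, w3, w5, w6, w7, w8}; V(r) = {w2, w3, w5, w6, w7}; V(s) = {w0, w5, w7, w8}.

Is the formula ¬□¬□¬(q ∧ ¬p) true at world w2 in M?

No

At w2: □¬□¬(q ∧ ¬p) is true, so ¬□¬□¬(q ∧ ¬p) is false.
  At w2: □¬□¬(q ∧ ¬p) requires ¬□¬(q ∧ ¬p) at every successor {w0, w1, w3, w5, w6, w8}.
    At w0: ¬□¬(q ∧ ¬p) is true.
    At w1: ¬□¬(q ∧ ¬p) is true.
    At w3: ¬□¬(q ∧ ¬p) is true.
    At w5: ¬□¬(q ∧ ¬p) is true.
    At w6: ¬□¬(q ∧ ¬p) is true.
    At w8: ¬□¬(q ∧ ¬p) is true.
  So □¬□¬(q ∧ ¬p) is true at w2.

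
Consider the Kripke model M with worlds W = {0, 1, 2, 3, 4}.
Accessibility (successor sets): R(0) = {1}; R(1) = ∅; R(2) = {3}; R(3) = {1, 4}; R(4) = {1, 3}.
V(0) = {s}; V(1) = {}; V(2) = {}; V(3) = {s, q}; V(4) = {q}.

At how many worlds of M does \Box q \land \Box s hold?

Let φ = \Box q \land \Box s. Evaluate φ at each world:
  0 (successors {1}): φ is false.
  1 (successors ∅): φ is true.
  2 (successors {3}): φ is true.
  3 (successors {1, 4}): φ is false.
  4 (successors {1, 3}): φ is false.
For instance, at 4:
  At 4: \Box q is false, \Box s is false, so \Box q \land \Box s is false.
    At 4: \Box q requires q at every successor {1, 3}.
      q fails at 1, so \Box q is false at 4.
    At 4: \Box s requires s at every successor {1, 3}.
      s fails at 1, so \Box s is false at 4.
Satisfying worlds: {1, 2}

2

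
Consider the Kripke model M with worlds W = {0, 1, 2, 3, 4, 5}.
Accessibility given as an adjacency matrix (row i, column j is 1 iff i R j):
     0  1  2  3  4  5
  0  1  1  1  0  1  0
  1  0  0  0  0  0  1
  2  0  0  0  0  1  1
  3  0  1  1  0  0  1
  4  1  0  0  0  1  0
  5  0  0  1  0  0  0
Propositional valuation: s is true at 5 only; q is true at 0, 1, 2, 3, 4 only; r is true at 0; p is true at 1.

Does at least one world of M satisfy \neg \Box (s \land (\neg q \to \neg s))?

Yes

Let φ = \neg \Box (s \land (\neg q \to \neg s)). Evaluate φ at each world:
  0 (successors {0, 1, 2, 4}): φ is true.
  1 (successors {5}): φ is true.
  2 (successors {4, 5}): φ is true.
  3 (successors {1, 2, 5}): φ is true.
  4 (successors {0, 4}): φ is true.
  5 (successors {2}): φ is true.
Detail at 0 (witness):
  At 0: \Box (s \land (\neg q \to \neg s)) is false, so \neg \Box (s \land (\neg q \to \neg s)) is true.
    At 0: \Box (s \land (\neg q \to \neg s)) requires s \land (\neg q \to \neg s) at every successor {0, 1, 2, 4}.
      s \land (\neg q \to \neg s) fails at 0, so \Box (s \land (\neg q \to \neg s)) is false at 0.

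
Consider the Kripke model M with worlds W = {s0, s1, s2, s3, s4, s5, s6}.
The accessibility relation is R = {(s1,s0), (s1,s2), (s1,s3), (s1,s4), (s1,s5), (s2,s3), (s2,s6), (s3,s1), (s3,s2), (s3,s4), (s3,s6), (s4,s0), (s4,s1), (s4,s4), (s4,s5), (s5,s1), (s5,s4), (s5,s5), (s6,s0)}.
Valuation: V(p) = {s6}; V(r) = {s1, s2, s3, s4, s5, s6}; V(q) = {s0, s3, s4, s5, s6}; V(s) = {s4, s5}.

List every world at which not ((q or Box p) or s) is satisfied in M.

s1, s2

Let φ = not ((q or Box p) or s). Evaluate φ at each world:
  s0 (successors ∅): φ is false.
  s1 (successors {s0, s2, s3, s4, s5}): φ is true.
  s2 (successors {s3, s6}): φ is true.
  s3 (successors {s1, s2, s4, s6}): φ is false.
  s4 (successors {s0, s1, s4, s5}): φ is false.
  s5 (successors {s1, s4, s5}): φ is false.
  s6 (successors {s0}): φ is false.
For instance, at s1:
  At s1: (q or Box p) or s is false, so not ((q or Box p) or s) is true.
    At s1: q or Box p is false, s is false, so (q or Box p) or s is false.
      At s1: q is false, Box p is false, so q or Box p is false.
Satisfying worlds: {s1, s2}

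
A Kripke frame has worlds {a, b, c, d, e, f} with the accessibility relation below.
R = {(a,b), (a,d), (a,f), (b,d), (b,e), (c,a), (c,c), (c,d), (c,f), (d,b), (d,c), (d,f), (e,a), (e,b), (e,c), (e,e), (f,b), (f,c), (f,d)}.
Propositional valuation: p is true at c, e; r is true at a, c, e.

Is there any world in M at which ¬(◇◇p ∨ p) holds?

No

Let φ = ¬(◇◇p ∨ p). Evaluate φ at each world:
  a (successors {b, d, f}): φ is false.
  b (successors {d, e}): φ is false.
  c (successors {a, c, d, f}): φ is false.
  d (successors {b, c, f}): φ is false.
  e (successors {a, b, c, e}): φ is false.
  f (successors {b, c, d}): φ is false.
For instance, at f:
  At f: ◇◇p ∨ p is true, so ¬(◇◇p ∨ p) is false.
    At f: ◇◇p is true, p is false, so ◇◇p ∨ p is true.
      At f: ◇◇p requires ◇p at some successor in {b, c, d}.
        ◇p holds at b, so ◇◇p is true at f.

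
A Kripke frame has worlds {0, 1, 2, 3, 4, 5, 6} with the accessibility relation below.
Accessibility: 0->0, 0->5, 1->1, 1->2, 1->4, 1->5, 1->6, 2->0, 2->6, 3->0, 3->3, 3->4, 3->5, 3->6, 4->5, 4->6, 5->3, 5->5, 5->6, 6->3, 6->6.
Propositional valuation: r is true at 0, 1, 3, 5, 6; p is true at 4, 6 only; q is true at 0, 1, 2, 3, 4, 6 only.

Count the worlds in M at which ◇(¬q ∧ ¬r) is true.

Let φ = ◇(¬q ∧ ¬r). Evaluate φ at each world:
  0 (successors {0, 5}): φ is false.
  1 (successors {1, 2, 4, 5, 6}): φ is false.
  2 (successors {0, 6}): φ is false.
  3 (successors {0, 3, 4, 5, 6}): φ is false.
  4 (successors {5, 6}): φ is false.
  5 (successors {3, 5, 6}): φ is false.
  6 (successors {3, 6}): φ is false.
For instance, at 2:
  At 2: ◇(¬q ∧ ¬r) requires ¬q ∧ ¬r at some successor in {0, 6}.
    At 0: ¬q ∧ ¬r is false.
    At 6: ¬q ∧ ¬r is false.
  So ◇(¬q ∧ ¬r) is false at 2.
Satisfying worlds: none.

0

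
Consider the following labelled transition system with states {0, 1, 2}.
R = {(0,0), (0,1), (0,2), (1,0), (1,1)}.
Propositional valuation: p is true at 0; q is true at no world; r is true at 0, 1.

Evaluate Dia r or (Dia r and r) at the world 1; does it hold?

Yes

At 1: Dia r is true, Dia r and r is true, so Dia r or (Dia r and r) is true.
  At 1: Dia r requires r at some successor in {0, 1}.
    r holds at 0, so Dia r is true at 1.
  At 1: Dia r is true, r is true, so Dia r and r is true.
    At 1: Dia r requires r at some successor in {0, 1}.
      r holds at 0, so Dia r is true at 1.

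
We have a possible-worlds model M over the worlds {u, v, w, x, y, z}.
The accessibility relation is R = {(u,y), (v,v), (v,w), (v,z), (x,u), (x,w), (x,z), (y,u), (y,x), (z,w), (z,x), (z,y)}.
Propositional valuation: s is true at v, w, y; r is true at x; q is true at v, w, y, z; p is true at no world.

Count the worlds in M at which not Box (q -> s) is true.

2

Let φ = not Box (q -> s). Evaluate φ at each world:
  u (successors {y}): φ is false.
  v (successors {v, w, z}): φ is true.
  w (successors ∅): φ is false.
  x (successors {u, w, z}): φ is true.
  y (successors {u, x}): φ is false.
  z (successors {w, x, y}): φ is false.
For instance, at v:
  At v: Box (q -> s) is false, so not Box (q -> s) is true.
    At v: Box (q -> s) requires q -> s at every successor {v, w, z}.
      q -> s fails at z, so Box (q -> s) is false at v.
Satisfying worlds: {v, x}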